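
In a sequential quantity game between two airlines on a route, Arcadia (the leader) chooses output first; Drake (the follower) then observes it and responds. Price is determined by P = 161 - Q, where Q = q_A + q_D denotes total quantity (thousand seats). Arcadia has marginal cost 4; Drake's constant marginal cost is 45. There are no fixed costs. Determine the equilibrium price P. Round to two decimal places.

The follower Drake best-responds to any q_A: π_D = (161 - Q)q_D - 45q_D.
Follower FOC: 116 - q_A - 2q_D = 0, so q_D(q_A) = (116 - q_A)/2.
Arcadia substitutes q_D(q_A) into its own profit: π_A = q_A(161 - q_A - (116 - q_A)/2) - 4q_A = (103 - (1/2)q_A)q_A - 4q_A.
Maximising: ∂π_A/∂q_A = 99 - q_A = 0, giving q_A = 99.
Then q_D = (116 - 99)/2 = 17/2.
Total output Q = 215/2, so price P = 161 - 215/2 = 107/2.

53.50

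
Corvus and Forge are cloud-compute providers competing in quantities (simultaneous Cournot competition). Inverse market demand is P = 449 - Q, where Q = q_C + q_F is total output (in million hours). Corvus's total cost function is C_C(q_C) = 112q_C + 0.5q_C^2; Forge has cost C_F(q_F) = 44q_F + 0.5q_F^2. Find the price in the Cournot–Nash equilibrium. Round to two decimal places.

263.50

Corvus's profit: π_C = (449 - Q)q_C - (112q_C + (1/2)q_C²). Setting ∂π_C/∂q_C = 0: 337 - 3q_C - (q_F) = 0.
Forge's profit: π_F = (449 - Q)q_F - (44q_F + (1/2)q_F²). Setting ∂π_F/∂q_F = 0: 405 - 3q_F - (q_C) = 0.
So q_C = (337 - q_F)/3 and q_F = (405 - q_C)/3.
Substituting one into the other gives q_C = 303/4 and q_F = 439/4.
Total output Q = 371/2, so price P = 449 - 371/2 = 527/2.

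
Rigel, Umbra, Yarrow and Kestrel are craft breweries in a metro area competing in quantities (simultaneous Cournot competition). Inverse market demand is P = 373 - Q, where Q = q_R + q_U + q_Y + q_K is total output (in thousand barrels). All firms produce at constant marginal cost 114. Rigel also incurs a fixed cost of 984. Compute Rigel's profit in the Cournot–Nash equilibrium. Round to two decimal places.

A representative firm's profit is π_i = q_i(373 - Q) - 114q_i.
Setting ∂π_i/∂q_i = 0 with rivals' quantities fixed: 259 - 2q_i - Σ_{j≠i} q_j = 0.
By symmetry each firm produces the same amount; substituting Σ_{j≠i} q_j = 3q_i yields q_i = 259/5.
Price P = 373 - 1036/5 = 829/5.
Rigel's profit: (829/5 - 114)·(259/5) - 984 = 1699.2400.

1699.24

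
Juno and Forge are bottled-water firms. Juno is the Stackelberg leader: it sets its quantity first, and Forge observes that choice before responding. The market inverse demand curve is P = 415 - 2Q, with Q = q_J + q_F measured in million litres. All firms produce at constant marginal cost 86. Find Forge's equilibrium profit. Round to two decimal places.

3382.53

Solve by backward induction. Given q_J, the follower Forge maximises π_F = (415 - 2q_J - 2q_F)q_F - 86q_F.
∂π_F/∂q_F = 329 - 2q_J - 4q_F = 0 gives the reaction function q_F = (329 - 2q_J)/4.
Juno substitutes q_F(q_J) into its own profit: π_J = q_J(415 - 2q_J - (329 - 2q_J)/2) - 86q_J = (501/2 - q_J)q_J - 86q_J.
Maximising: ∂π_J/∂q_J = 329/2 - 2q_J = 0, giving q_J = 329/4.
Then q_F = (329 - 2·(329/4))/4 = 329/8.
Price P = 415 - 2·(987/8) = 673/4.
Forge's profit: (673/4 - 86)·(329/8) = 3382.5313.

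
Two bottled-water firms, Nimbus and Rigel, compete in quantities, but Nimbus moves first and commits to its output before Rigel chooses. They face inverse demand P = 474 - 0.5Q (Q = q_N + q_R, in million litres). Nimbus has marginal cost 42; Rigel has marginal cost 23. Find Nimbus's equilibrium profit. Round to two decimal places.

Solve by backward induction. Given q_N, the follower Rigel maximises π_R = (474 - (1/2)q_N - (1/2)q_R)q_R - 23q_R.
Setting the follower's marginal profit to zero, 451 - (1/2)q_N - q_R = 0, i.e. q_R = (451 - (1/2)q_N).
Nimbus substitutes q_R(q_N) into its own profit: π_N = q_N(474 - (1/2)q_N - (451 - (1/2)q_N)/2) - 42q_N = (497/2 - (1/4)q_N)q_N - 42q_N.
Leader FOC: 413/2 - (1/2)q_N = 0, so q_N = 413.
Then q_R = (451 - (1/2)·413) = 489/2.
Price P = 474 - (1/2)·(1315/2) = 581/4.
Nimbus's profit: (581/4 - 42)·413 = 42642.2500.

42642.25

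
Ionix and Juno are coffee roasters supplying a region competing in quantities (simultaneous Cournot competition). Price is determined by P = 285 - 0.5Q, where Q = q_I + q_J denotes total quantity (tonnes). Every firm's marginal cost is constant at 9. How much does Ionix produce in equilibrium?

184

Each firm earns π_i = (285 - 0.5Q)q_i - 9q_i.
Setting ∂π_i/∂q_i = 0 with rivals' quantities fixed: 276 - q_i - (1/2)q_j = 0.
By symmetry each firm produces the same amount; substituting q_j = q_i yields q_i = 276/(3/2) = 184.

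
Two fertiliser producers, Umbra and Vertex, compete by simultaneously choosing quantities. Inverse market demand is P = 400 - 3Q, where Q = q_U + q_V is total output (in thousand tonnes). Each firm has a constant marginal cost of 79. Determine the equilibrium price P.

A representative firm's profit is π_i = q_i(400 - 3Q) - 79q_i.
Setting ∂π_i/∂q_i = 0 with rivals' quantities fixed: 321 - 6q_i - 3q_j = 0.
By symmetry each firm produces the same amount; substituting q_j = q_i yields q_i = 321/9 = 107/3.
Total output Q = 214/3, so price P = 400 - 3·(214/3) = 186.

186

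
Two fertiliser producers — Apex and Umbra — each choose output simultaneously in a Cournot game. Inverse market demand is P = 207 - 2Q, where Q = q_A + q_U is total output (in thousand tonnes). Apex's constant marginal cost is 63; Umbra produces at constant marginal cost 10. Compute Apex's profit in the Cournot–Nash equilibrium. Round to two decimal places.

Apex's profit: π_A = (207 - 2Q)q_A - (63q_A). Setting ∂π_A/∂q_A = 0: 144 - 4q_A - 2(q_U) = 0.
Umbra's first-order condition: 197 - 4q_U - 2(q_A) = 0.
Rearranging gives the reaction functions q_A = (144 - 2q_U)/4 and q_U = (197 - 2q_A)/4.
Solving the pair: q_A = 91/6, q_U = 125/3.
Price P = 207 - 2·(341/6) = 280/3.
Apex's profit: (280/3 - 63)·(91/6) = 460.0556.

460.06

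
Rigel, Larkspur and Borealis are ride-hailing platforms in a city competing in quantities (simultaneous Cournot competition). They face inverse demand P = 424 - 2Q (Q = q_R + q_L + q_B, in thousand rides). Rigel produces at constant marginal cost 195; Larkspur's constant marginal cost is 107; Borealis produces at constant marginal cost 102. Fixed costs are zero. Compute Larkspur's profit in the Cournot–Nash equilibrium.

Rigel's profit: π_R = (424 - 2Q)q_R - (195q_R). Setting ∂π_R/∂q_R = 0: 229 - 4q_R - 2(q_L + q_B) = 0.
Larkspur's first-order condition: 317 - 4q_L - 2(q_R + q_B) = 0.
Borealis's first-order condition: 322 - 4q_B - 2(q_R + q_L) = 0.
Summing all 3 equations gives 868 − 8Q = 0, hence Q = 217/2.
Back-substituting: q_R = (229 − 217)/2 = 6, q_L = (317 − 217)/2 = 50, q_B = (322 − 217)/2 = 105/2.
Price P = 424 - 2·(217/2) = 207.
Larkspur's profit: (207 - 107)·50 = 5000.

5000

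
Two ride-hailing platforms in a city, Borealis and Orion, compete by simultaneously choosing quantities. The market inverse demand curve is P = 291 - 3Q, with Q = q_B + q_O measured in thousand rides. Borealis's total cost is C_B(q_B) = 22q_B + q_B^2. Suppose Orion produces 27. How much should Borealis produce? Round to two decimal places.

With the rival's output fixed at 27, Borealis's profit is π_B = (291 - 3·27 - 3q_B)q_B - (22q_B + q_B²) = (210 - 3q_B)q_B - (22q_B + q_B²).
∂π_B/∂q_B = 188 - 8q_B = 0, so q_B = 47/2.

23.50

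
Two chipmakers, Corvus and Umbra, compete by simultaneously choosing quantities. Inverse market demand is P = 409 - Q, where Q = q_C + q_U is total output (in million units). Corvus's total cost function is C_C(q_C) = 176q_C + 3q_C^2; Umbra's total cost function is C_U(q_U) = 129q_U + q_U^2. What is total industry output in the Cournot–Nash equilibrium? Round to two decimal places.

Corvus's profit: π_C = (409 - Q)q_C - (176q_C + 3q_C²). Setting ∂π_C/∂q_C = 0: 233 - 8q_C - (q_U) = 0.
Umbra's first-order condition: 280 - 4q_U - (q_C) = 0.
Rearranging gives the reaction functions q_C = (233 - q_U)/8 and q_U = (280 - q_C)/4.
Solving the pair: q_C = 652/31, q_U = 64.7419.
Total output Q = 652/31 + 64.7419 = 85.7742.

85.77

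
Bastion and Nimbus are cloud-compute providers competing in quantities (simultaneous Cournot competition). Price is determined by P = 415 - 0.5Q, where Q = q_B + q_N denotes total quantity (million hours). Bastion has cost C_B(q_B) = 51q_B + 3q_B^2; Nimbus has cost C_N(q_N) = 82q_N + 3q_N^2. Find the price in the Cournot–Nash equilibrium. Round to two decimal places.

Bastion's profit: π_B = (415 - 0.5Q)q_B - (51q_B + 3q_B²). Setting ∂π_B/∂q_B = 0: 364 - 7q_B - (1/2)(q_N) = 0.
Nimbus's first-order condition: 333 - 7q_N - (1/2)(q_B) = 0.
So q_B = (364 - (1/2)q_N)/7 and q_N = (333 - (1/2)q_B)/7.
Substituting one into the other gives q_B = 48.8513 and q_N = 44.0821.
Total output Q = 1394/15, so price P = 415 - (1/2)·(1394/15) = 368.5333.

368.53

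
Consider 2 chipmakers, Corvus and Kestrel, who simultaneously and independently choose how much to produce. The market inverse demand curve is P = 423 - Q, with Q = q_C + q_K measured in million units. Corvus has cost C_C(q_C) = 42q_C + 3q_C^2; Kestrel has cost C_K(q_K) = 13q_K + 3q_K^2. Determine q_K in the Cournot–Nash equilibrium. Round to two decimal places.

Corvus's profit: π_C = (423 - Q)q_C - (42q_C + 3q_C²). Setting ∂π_C/∂q_C = 0: 381 - 8q_C - (q_K) = 0.
Kestrel's profit: π_K = (423 - Q)q_K - (13q_K + 3q_K²). Setting ∂π_K/∂q_K = 0: 410 - 8q_K - (q_C) = 0.
So q_C = (381 - q_K)/8 and q_K = (410 - q_C)/8.
Solving the pair: q_C = 41.8730, q_K = 46.0159.

46.02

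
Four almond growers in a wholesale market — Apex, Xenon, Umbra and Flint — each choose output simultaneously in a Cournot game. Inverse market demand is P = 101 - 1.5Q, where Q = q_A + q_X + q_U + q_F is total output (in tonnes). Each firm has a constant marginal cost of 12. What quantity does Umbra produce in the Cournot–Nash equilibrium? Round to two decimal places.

11.87

Each firm earns π_i = (101 - 1.5Q)q_i - 12q_i.
First-order condition (treating rivals' output as given): 89 - 3q_i - (3/2)·Σ_{j≠i} q_j = 0.
By symmetry each firm produces the same amount; substituting Σ_{j≠i} q_j = 3q_i yields q_i = 89/(15/2) = 178/15.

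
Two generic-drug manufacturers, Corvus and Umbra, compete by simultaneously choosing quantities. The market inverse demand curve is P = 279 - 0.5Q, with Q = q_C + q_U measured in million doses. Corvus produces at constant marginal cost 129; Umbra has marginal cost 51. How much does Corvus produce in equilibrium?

48

Corvus's profit: π_C = (279 - 0.5Q)q_C - (129q_C). Setting ∂π_C/∂q_C = 0: 150 - q_C - (1/2)(q_U) = 0.
Umbra's first-order condition: 228 - q_U - (1/2)(q_C) = 0.
So q_C = (150 - (1/2)q_U) and q_U = (228 - (1/2)q_C).
Solving the pair: q_C = 48, q_U = 204.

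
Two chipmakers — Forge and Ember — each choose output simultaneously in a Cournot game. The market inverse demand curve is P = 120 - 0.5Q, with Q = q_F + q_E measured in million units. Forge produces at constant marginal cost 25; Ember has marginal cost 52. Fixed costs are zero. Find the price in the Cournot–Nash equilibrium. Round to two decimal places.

65.67

Forge's profit: π_F = (120 - 0.5Q)q_F - (25q_F). Setting ∂π_F/∂q_F = 0: 95 - q_F - (1/2)(q_E) = 0.
Ember's first-order condition: 68 - q_E - (1/2)(q_F) = 0.
Best responses: q_F = (95 - (1/2)q_E), q_E = (68 - (1/2)q_F).
Substituting one into the other gives q_F = 244/3 and q_E = 82/3.
Total output Q = 326/3, so price P = 120 - (1/2)·(326/3) = 197/3.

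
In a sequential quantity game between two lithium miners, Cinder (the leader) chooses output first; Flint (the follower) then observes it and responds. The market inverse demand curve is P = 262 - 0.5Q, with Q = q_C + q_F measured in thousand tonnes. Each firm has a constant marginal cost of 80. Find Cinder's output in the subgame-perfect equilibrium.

The follower Flint best-responds to any q_C: π_F = (262 - 0.5Q)q_F - 80q_F.
Setting the follower's marginal profit to zero, 182 - (1/2)q_C - q_F = 0, i.e. q_F = (182 - (1/2)q_C).
Cinder substitutes q_F(q_C) into its own profit: π_C = q_C(262 - (1/2)q_C - (182 - (1/2)q_C)/2) - 80q_C = (171 - (1/4)q_C)q_C - 80q_C.
Leader FOC: 91 - (1/2)q_C = 0, so q_C = 182.
Then q_F = (182 - (1/2)·182) = 91.

182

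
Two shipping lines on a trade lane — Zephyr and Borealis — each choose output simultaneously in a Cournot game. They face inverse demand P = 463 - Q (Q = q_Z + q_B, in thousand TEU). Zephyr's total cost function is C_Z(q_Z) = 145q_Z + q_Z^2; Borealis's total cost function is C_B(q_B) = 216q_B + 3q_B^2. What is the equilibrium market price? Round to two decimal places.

367.29

Zephyr's profit: π_Z = (463 - Q)q_Z - (145q_Z + q_Z²). Setting ∂π_Z/∂q_Z = 0: 318 - 4q_Z - (q_B) = 0.
Borealis's first-order condition: 247 - 8q_B - (q_Z) = 0.
Rearranging gives the reaction functions q_Z = (318 - q_B)/4 and q_B = (247 - q_Z)/8.
Solving the pair: q_Z = 74.0968, q_B = 670/31.
Total output Q = 95.7097, so price P = 463 - 95.7097 = 367.2903.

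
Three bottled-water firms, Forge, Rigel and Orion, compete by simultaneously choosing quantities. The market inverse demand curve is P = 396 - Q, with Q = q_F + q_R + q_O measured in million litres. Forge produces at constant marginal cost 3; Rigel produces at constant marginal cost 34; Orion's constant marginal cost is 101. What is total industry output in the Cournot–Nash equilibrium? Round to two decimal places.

Forge's profit: π_F = (396 - Q)q_F - (3q_F). Setting ∂π_F/∂q_F = 0: 393 - 2q_F - (q_R + q_O) = 0.
Rigel's profit: π_R = (396 - Q)q_R - (34q_R). Setting ∂π_R/∂q_R = 0: 362 - 2q_R - (q_F + q_O) = 0.
Orion's profit: π_O = (396 - Q)q_O - (101q_O). Setting ∂π_O/∂q_O = 0: 295 - 2q_O - (q_F + q_R) = 0.
Adding the 3 conditions: 1050 − 2Q − 2Q = 0, i.e. Q = 525/2.
Back-substituting: q_F = (393 − 525/2) = 261/2, q_R = (362 − 525/2) = 199/2, q_O = (295 − 525/2) = 65/2.
Total output Q = 261/2 + 199/2 + 65/2 = 525/2.

262.50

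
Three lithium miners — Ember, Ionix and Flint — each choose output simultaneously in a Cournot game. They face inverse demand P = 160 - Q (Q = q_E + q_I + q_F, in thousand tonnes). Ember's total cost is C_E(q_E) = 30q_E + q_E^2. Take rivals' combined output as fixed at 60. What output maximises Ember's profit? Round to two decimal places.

17.50

With rivals' combined output fixed at 60, Ember's profit is π_E = (160 - 60 - q_E)q_E - (30q_E + q_E²) = (100 - q_E)q_E - (30q_E + q_E²).
∂π_E/∂q_E = 70 - 4q_E = 0, so q_E = 35/2.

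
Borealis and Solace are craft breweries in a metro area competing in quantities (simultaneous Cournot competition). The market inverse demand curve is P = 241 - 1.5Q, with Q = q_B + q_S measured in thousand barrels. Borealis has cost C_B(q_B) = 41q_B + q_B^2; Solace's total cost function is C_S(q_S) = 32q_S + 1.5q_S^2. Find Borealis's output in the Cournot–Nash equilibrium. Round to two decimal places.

Borealis's profit: π_B = (241 - 1.5Q)q_B - (41q_B + q_B²). Setting ∂π_B/∂q_B = 0: 200 - 5q_B - (3/2)(q_S) = 0.
Solace's first-order condition: 209 - 6q_S - (3/2)(q_B) = 0.
So q_B = (200 - (3/2)q_S)/5 and q_S = (209 - (3/2)q_B)/6.
Solving the pair: q_B = 1182/37, q_S = 26.8468.

31.95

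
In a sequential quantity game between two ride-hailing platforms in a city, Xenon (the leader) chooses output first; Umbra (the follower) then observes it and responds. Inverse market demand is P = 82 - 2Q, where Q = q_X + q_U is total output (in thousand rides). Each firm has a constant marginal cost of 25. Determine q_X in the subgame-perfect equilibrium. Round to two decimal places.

14.25

The follower Umbra best-responds to any q_X: π_U = (82 - 2Q)q_U - 25q_U.
Setting the follower's marginal profit to zero, 57 - 2q_X - 4q_U = 0, i.e. q_U = (57 - 2q_X)/4.
Xenon substitutes q_U(q_X) into its own profit: π_X = q_X(82 - 2q_X - (57 - 2q_X)/2) - 25q_X = (107/2 - q_X)q_X - 25q_X.
Maximising: ∂π_X/∂q_X = 57/2 - 2q_X = 0, giving q_X = 57/4.
Then q_U = (57 - 2·(57/4))/4 = 57/8.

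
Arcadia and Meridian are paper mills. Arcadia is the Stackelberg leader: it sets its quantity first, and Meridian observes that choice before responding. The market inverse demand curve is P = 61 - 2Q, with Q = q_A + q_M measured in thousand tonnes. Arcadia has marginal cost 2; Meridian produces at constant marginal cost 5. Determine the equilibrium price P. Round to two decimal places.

The follower Meridian best-responds to any q_A: π_M = (61 - 2Q)q_M - 5q_M.
∂π_M/∂q_M = 56 - 2q_A - 4q_M = 0 gives the reaction function q_M = (56 - 2q_A)/4.
Arcadia substitutes q_M(q_A) into its own profit: π_A = q_A(61 - 2q_A - (56 - 2q_A)/2) - 2q_A = (33 - q_A)q_A - 2q_A.
The leader's first-order condition 31 - 2q_A = 0 yields q_A = 31/2.
Then q_M = (56 - 2·(31/2))/4 = 25/4.
Total output Q = 87/4, so price P = 61 - 2·(87/4) = 35/2.

17.50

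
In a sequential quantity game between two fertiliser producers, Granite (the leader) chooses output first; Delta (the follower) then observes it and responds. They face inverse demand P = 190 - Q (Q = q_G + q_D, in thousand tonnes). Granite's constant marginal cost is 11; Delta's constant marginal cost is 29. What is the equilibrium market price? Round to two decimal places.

60.25

Solve by backward induction. Given q_G, the follower Delta maximises π_D = (190 - q_G - q_D)q_D - 29q_D.
∂π_D/∂q_D = 161 - q_G - 2q_D = 0 gives the reaction function q_D = (161 - q_G)/2.
Granite substitutes q_D(q_G) into its own profit: π_G = q_G(190 - q_G - (161 - q_G)/2) - 11q_G = (219/2 - (1/2)q_G)q_G - 11q_G.
Leader FOC: 197/2 - q_G = 0, so q_G = 197/2.
Then q_D = (161 - 197/2)/2 = 125/4.
Total output Q = 519/4, so price P = 190 - 519/4 = 241/4.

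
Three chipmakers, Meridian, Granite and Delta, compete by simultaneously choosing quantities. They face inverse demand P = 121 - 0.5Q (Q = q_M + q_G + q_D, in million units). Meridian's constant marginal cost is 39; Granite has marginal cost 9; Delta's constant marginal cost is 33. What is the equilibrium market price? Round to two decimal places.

Meridian's profit: π_M = (121 - 0.5Q)q_M - (39q_M). Setting ∂π_M/∂q_M = 0: 82 - q_M - (1/2)(q_G + q_D) = 0.
Granite's first-order condition: 112 - q_G - (1/2)(q_M + q_D) = 0.
Delta's profit: π_D = (121 - 0.5Q)q_D - (33q_D). Setting ∂π_D/∂q_D = 0: 88 - q_D - (1/2)(q_M + q_G) = 0.
Adding the 3 conditions: 282 − Q − Q = 0, i.e. Q = 141.
Back-substituting: q_M = (82 − 141/2)/(1/2) = 23, q_G = (112 − 141/2)/(1/2) = 83, q_D = (88 − 141/2)/(1/2) = 35.
Total output Q = 141, so price P = 121 - (1/2)·141 = 101/2.

50.50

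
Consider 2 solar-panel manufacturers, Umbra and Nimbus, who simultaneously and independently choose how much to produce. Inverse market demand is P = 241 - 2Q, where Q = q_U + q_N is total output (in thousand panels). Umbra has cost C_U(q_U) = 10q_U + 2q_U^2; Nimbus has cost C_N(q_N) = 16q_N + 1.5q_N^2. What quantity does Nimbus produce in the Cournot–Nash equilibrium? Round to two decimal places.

Umbra's profit: π_U = (241 - 2Q)q_U - (10q_U + 2q_U²). Setting ∂π_U/∂q_U = 0: 231 - 8q_U - 2(q_N) = 0.
Nimbus's profit: π_N = (241 - 2Q)q_N - (16q_N + (3/2)q_N²). Setting ∂π_N/∂q_N = 0: 225 - 7q_N - 2(q_U) = 0.
Rearranging gives the reaction functions q_U = (231 - 2q_N)/8 and q_N = (225 - 2q_U)/7.
Solving the pair: q_U = 1167/52, q_N = 669/26.

25.73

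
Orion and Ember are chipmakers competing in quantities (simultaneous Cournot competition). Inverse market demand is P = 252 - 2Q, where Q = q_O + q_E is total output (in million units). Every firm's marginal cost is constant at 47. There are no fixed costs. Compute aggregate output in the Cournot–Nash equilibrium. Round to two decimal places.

Each firm earns π_i = (252 - 2Q)q_i - 47q_i.
Setting ∂π_i/∂q_i = 0 with rivals' quantities fixed: 205 - 4q_i - 2q_j = 0.
With identical firms every q_j equals q_i, so q_j = q_i and 205 = 6q_i, giving q_i = 205/6.
Total output Q = 205/6 + 205/6 = 205/3.

68.33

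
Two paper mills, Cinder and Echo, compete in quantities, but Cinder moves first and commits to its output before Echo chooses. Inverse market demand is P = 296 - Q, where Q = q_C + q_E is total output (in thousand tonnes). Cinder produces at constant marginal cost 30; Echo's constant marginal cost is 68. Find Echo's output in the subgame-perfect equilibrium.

38

Solve by backward induction. Given q_C, the follower Echo maximises π_E = (296 - q_C - q_E)q_E - 68q_E.
∂π_E/∂q_E = 228 - q_C - 2q_E = 0 gives the reaction function q_E = (228 - q_C)/2.
Cinder substitutes q_E(q_C) into its own profit: π_C = q_C(296 - q_C - (228 - q_C)/2) - 30q_C = (182 - (1/2)q_C)q_C - 30q_C.
The leader's first-order condition 152 - q_C = 0 yields q_C = 152.
Then q_E = (228 - 152)/2 = 38.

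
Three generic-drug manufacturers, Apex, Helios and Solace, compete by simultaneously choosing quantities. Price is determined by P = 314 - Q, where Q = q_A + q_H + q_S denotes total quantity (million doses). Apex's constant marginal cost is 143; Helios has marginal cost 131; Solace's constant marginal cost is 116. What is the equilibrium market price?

Apex's profit: π_A = (314 - Q)q_A - (143q_A). Setting ∂π_A/∂q_A = 0: 171 - 2q_A - (q_H + q_S) = 0.
Helios's profit: π_H = (314 - Q)q_H - (131q_H). Setting ∂π_H/∂q_H = 0: 183 - 2q_H - (q_A + q_S) = 0.
Solace's first-order condition: 198 - 2q_S - (q_A + q_H) = 0.
Adding the 3 first-order conditions: 552 − 4Q = 0, so Q = 138.
Back-substituting: q_A = (171 − 138) = 33, q_H = (183 − 138) = 45, q_S = (198 − 138) = 60.
Total output Q = 138, so price P = 314 - 138 = 176.

176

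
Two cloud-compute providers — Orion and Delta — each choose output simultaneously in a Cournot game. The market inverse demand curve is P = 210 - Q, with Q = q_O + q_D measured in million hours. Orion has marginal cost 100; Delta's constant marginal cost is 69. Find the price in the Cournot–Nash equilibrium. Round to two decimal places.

126.33

Orion's profit: π_O = (210 - Q)q_O - (100q_O). Setting ∂π_O/∂q_O = 0: 110 - 2q_O - (q_D) = 0.
Delta's profit: π_D = (210 - Q)q_D - (69q_D). Setting ∂π_D/∂q_D = 0: 141 - 2q_D - (q_O) = 0.
So q_O = (110 - q_D)/2 and q_D = (141 - q_O)/2.
Substituting one into the other gives q_O = 79/3 and q_D = 172/3.
Total output Q = 251/3, so price P = 210 - 251/3 = 379/3.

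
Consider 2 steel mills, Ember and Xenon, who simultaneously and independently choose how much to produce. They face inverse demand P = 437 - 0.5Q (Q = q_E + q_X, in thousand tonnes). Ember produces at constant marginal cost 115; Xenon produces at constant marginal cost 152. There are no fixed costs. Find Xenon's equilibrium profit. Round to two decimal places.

Ember's profit: π_E = (437 - 0.5Q)q_E - (115q_E). Setting ∂π_E/∂q_E = 0: 322 - q_E - (1/2)(q_X) = 0.
Xenon's first-order condition: 285 - q_X - (1/2)(q_E) = 0.
Rearranging gives the reaction functions q_E = (322 - (1/2)q_X) and q_X = (285 - (1/2)q_E).
Substituting one into the other gives q_E = 718/3 and q_X = 496/3.
Price P = 437 - (1/2)·(1214/3) = 704/3.
Xenon's profit: (704/3 - 152)·(496/3) = 13667.5556.

13667.56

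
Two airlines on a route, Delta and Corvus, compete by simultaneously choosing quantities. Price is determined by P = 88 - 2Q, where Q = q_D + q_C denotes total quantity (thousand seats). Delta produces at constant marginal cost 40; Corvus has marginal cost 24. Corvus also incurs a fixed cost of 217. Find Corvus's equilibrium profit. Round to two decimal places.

Delta's profit: π_D = (88 - 2Q)q_D - (40q_D). Setting ∂π_D/∂q_D = 0: 48 - 4q_D - 2(q_C) = 0.
Corvus's first-order condition: 64 - 4q_C - 2(q_D) = 0.
So q_D = (48 - 2q_C)/4 and q_C = (64 - 2q_D)/4.
Substituting one into the other gives q_D = 16/3 and q_C = 40/3.
Price P = 88 - 2·(56/3) = 152/3.
Corvus's profit: (152/3 - 24)·(40/3) - 217 = 1247/9.

138.56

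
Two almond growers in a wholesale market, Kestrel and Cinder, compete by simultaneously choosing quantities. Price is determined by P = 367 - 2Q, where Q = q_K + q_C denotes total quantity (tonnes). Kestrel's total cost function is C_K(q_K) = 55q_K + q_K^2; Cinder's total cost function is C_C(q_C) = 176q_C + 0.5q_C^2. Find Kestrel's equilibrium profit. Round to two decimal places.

Kestrel's profit: π_K = (367 - 2Q)q_K - (55q_K + q_K²). Setting ∂π_K/∂q_K = 0: 312 - 6q_K - 2(q_C) = 0.
Cinder's profit: π_C = (367 - 2Q)q_C - (176q_C + (1/2)q_C²). Setting ∂π_C/∂q_C = 0: 191 - 5q_C - 2(q_K) = 0.
So q_K = (312 - 2q_C)/6 and q_C = (191 - 2q_K)/5.
Solving the pair: q_K = 589/13, q_C = 261/13.
Price P = 367 - 2·(850/13) = 236.2308.
Kestrel's profit: 236.2308·(589/13) - 55·(589/13) - (589/13)² = 6158.3609.

6158.36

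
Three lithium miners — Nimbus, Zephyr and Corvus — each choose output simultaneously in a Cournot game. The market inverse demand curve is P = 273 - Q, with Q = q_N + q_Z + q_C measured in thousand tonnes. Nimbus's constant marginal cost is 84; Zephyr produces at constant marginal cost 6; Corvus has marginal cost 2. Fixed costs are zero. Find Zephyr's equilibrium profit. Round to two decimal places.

7267.56

Nimbus's profit: π_N = (273 - Q)q_N - (84q_N). Setting ∂π_N/∂q_N = 0: 189 - 2q_N - (q_Z + q_C) = 0.
Zephyr's first-order condition: 267 - 2q_Z - (q_N + q_C) = 0.
Corvus's first-order condition: 271 - 2q_C - (q_N + q_Z) = 0.
Summing all 3 equations gives 727 − 4Q = 0, hence Q = 727/4.
Back-substituting: q_N = (189 − 727/4) = 29/4, q_Z = (267 − 727/4) = 341/4, q_C = (271 − 727/4) = 357/4.
Price P = 273 - 727/4 = 365/4.
Zephyr's profit: (365/4 - 6)·(341/4) = 7267.5625.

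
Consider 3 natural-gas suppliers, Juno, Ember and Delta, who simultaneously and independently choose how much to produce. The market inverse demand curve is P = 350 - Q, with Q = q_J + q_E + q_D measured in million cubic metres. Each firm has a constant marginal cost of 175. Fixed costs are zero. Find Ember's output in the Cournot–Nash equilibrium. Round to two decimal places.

43.75

A representative firm's profit is π_i = q_i(350 - Q) - 175q_i.
Setting ∂π_i/∂q_i = 0 with rivals' quantities fixed: 175 - 2q_i - Σ_{j≠i} q_j = 0.
With identical firms every q_j equals q_i, so Σ_{j≠i} q_j = 2q_i and 175 = 4q_i, giving q_i = 175/4.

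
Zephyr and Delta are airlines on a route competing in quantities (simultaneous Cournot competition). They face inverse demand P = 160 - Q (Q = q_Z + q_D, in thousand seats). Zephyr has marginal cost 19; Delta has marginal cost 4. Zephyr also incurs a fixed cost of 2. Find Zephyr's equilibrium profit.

1762

Zephyr's profit: π_Z = (160 - Q)q_Z - (19q_Z). Setting ∂π_Z/∂q_Z = 0: 141 - 2q_Z - (q_D) = 0.
Delta's first-order condition: 156 - 2q_D - (q_Z) = 0.
So q_Z = (141 - q_D)/2 and q_D = (156 - q_Z)/2.
Solving the pair: q_Z = 42, q_D = 57.
Price P = 160 - 99 = 61.
Zephyr's profit: (61 - 19)·42 - 2 = 1762.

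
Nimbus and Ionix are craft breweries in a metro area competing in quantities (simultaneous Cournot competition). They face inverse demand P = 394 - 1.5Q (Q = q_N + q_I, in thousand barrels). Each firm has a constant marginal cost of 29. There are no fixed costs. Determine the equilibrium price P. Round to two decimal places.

150.67

Each firm earns π_i = (394 - 1.5Q)q_i - 29q_i.
First-order condition (treating rivals' output as given): 365 - 3q_i - (3/2)q_j = 0.
With identical firms every q_j equals q_i, so q_j = q_i and 365 = (9/2)q_i, giving q_i = 730/9.
Total output Q = 1460/9, so price P = 394 - (3/2)·(1460/9) = 452/3.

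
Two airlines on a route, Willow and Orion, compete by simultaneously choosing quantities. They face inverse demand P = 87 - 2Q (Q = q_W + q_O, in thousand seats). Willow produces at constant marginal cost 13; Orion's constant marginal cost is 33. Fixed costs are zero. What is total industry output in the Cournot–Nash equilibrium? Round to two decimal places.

21.33

Willow's profit: π_W = (87 - 2Q)q_W - (13q_W). Setting ∂π_W/∂q_W = 0: 74 - 4q_W - 2(q_O) = 0.
Orion's profit: π_O = (87 - 2Q)q_O - (33q_O). Setting ∂π_O/∂q_O = 0: 54 - 4q_O - 2(q_W) = 0.
Rearranging gives the reaction functions q_W = (74 - 2q_O)/4 and q_O = (54 - 2q_W)/4.
Substituting one into the other gives q_W = 47/3 and q_O = 17/3.
Total output Q = 47/3 + 17/3 = 64/3.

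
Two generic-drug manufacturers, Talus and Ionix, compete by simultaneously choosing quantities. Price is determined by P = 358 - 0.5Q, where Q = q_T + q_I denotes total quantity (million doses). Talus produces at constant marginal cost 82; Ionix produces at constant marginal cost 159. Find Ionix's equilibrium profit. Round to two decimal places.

Talus's profit: π_T = (358 - 0.5Q)q_T - (82q_T). Setting ∂π_T/∂q_T = 0: 276 - q_T - (1/2)(q_I) = 0.
Ionix's profit: π_I = (358 - 0.5Q)q_I - (159q_I). Setting ∂π_I/∂q_I = 0: 199 - q_I - (1/2)(q_T) = 0.
Rearranging gives the reaction functions q_T = (276 - (1/2)q_I) and q_I = (199 - (1/2)q_T).
Solving the pair: q_T = 706/3, q_I = 244/3.
Price P = 358 - (1/2)·(950/3) = 599/3.
Ionix's profit: (599/3 - 159)·(244/3) = 3307.5556.

3307.56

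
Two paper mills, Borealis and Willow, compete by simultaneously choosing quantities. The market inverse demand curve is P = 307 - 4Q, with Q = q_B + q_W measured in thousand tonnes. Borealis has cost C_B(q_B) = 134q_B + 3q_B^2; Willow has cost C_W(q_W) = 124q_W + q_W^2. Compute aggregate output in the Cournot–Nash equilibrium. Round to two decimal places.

23.13

Borealis's profit: π_B = (307 - 4Q)q_B - (134q_B + 3q_B²). Setting ∂π_B/∂q_B = 0: 173 - 14q_B - 4(q_W) = 0.
Willow's first-order condition: 183 - 10q_W - 4(q_B) = 0.
So q_B = (173 - 4q_W)/14 and q_W = (183 - 4q_B)/10.
Substituting one into the other gives q_B = 499/62 and q_W = 935/62.
Total output Q = 499/62 + 935/62 = 717/31.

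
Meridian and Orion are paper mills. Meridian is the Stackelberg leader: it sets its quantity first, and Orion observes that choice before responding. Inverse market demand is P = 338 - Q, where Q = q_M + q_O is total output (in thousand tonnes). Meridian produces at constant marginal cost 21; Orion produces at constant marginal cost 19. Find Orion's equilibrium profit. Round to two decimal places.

6520.56

The follower Orion best-responds to any q_M: π_O = (338 - Q)q_O - 19q_O.
Setting the follower's marginal profit to zero, 319 - q_M - 2q_O = 0, i.e. q_O = (319 - q_M)/2.
The leader anticipates this reaction. Substituting into P = 338 - Q gives P = 357/2 - (1/2)q_M, so π_M = (357/2 - (1/2)q_M)q_M - 21q_M.
Leader FOC: 315/2 - q_M = 0, so q_M = 315/2.
Then q_O = (319 - 315/2)/2 = 323/4.
Price P = 338 - 953/4 = 399/4.
Orion's profit: (399/4 - 19)·(323/4) = 6520.5625.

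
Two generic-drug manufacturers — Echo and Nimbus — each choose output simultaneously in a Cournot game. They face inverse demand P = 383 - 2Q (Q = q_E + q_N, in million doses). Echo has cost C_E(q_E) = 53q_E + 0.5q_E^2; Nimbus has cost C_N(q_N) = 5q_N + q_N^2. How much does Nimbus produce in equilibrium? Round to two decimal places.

47.31

Echo's profit: π_E = (383 - 2Q)q_E - (53q_E + (1/2)q_E²). Setting ∂π_E/∂q_E = 0: 330 - 5q_E - 2(q_N) = 0.
Nimbus's first-order condition: 378 - 6q_N - 2(q_E) = 0.
Rearranging gives the reaction functions q_E = (330 - 2q_N)/5 and q_N = (378 - 2q_E)/6.
Substituting one into the other gives q_E = 612/13 and q_N = 615/13.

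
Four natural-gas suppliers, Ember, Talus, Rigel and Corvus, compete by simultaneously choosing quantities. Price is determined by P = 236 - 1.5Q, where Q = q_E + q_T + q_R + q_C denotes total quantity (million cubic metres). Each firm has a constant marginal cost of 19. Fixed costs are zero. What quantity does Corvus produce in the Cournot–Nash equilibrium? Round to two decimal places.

A representative firm's profit is π_i = q_i(236 - 1.5Q) - 19q_i.
First-order condition (treating rivals' output as given): 217 - 3q_i - (3/2)·Σ_{j≠i} q_j = 0.
By symmetry each firm produces the same amount; substituting Σ_{j≠i} q_j = 3q_i yields q_i = 217/(15/2) = 434/15.

28.93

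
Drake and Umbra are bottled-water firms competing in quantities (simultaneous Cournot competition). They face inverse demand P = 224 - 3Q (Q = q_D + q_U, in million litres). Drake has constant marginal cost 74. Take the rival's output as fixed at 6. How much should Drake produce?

22

With the rival's output fixed at 6, Drake's profit is π_D = (224 - 3·6 - 3q_D)q_D - (74q_D) = (206 - 3q_D)q_D - (74q_D).
∂π_D/∂q_D = 132 - 6q_D = 0, so q_D = 22.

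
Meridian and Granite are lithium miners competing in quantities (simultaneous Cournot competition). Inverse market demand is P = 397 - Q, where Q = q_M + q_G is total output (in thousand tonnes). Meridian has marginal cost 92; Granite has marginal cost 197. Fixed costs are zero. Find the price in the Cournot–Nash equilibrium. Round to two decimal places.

Meridian's profit: π_M = (397 - Q)q_M - (92q_M). Setting ∂π_M/∂q_M = 0: 305 - 2q_M - (q_G) = 0.
Granite's profit: π_G = (397 - Q)q_G - (197q_G). Setting ∂π_G/∂q_G = 0: 200 - 2q_G - (q_M) = 0.
Rearranging gives the reaction functions q_M = (305 - q_G)/2 and q_G = (200 - q_M)/2.
Solving the pair: q_M = 410/3, q_G = 95/3.
Total output Q = 505/3, so price P = 397 - 505/3 = 686/3.

228.67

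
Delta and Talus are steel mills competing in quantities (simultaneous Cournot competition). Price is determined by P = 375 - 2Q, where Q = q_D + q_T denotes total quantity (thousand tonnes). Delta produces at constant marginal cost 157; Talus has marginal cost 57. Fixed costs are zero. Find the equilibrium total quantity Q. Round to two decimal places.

89.33

Delta's profit: π_D = (375 - 2Q)q_D - (157q_D). Setting ∂π_D/∂q_D = 0: 218 - 4q_D - 2(q_T) = 0.
Talus's first-order condition: 318 - 4q_T - 2(q_D) = 0.
Best responses: q_D = (218 - 2q_T)/4, q_T = (318 - 2q_D)/4.
Substituting one into the other gives q_D = 59/3 and q_T = 209/3.
Total output Q = 59/3 + 209/3 = 268/3.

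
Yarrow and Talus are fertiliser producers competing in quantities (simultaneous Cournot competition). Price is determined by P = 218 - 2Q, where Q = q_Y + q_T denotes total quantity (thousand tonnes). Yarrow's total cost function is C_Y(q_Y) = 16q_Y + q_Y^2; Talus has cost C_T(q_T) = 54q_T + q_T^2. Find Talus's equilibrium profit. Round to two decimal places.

985.55

Yarrow's profit: π_Y = (218 - 2Q)q_Y - (16q_Y + q_Y²). Setting ∂π_Y/∂q_Y = 0: 202 - 6q_Y - 2(q_T) = 0.
Talus's profit: π_T = (218 - 2Q)q_T - (54q_T + q_T²). Setting ∂π_T/∂q_T = 0: 164 - 6q_T - 2(q_Y) = 0.
Rearranging gives the reaction functions q_Y = (202 - 2q_T)/6 and q_T = (164 - 2q_Y)/6.
Solving the pair: q_Y = 221/8, q_T = 145/8.
Price P = 218 - 2·(183/4) = 253/2.
Talus's profit: (253/2)·(145/8) - 54·(145/8) - (145/8)² = 985.5469.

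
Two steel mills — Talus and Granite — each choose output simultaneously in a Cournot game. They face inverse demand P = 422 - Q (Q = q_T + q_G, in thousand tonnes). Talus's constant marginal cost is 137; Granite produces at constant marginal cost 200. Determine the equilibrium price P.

Talus's profit: π_T = (422 - Q)q_T - (137q_T). Setting ∂π_T/∂q_T = 0: 285 - 2q_T - (q_G) = 0.
Granite's first-order condition: 222 - 2q_G - (q_T) = 0.
Best responses: q_T = (285 - q_G)/2, q_G = (222 - q_T)/2.
Solving the pair: q_T = 116, q_G = 53.
Total output Q = 169, so price P = 422 - 169 = 253.

253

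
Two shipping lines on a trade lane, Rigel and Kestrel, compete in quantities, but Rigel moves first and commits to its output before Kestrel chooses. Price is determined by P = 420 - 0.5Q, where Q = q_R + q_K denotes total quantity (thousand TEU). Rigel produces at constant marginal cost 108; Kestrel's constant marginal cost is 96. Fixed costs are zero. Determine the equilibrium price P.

183

The follower Kestrel best-responds to any q_R: π_K = (420 - 0.5Q)q_K - 96q_K.
Follower FOC: 324 - (1/2)q_R - q_K = 0, so q_K(q_R) = (324 - (1/2)q_R).
Rigel substitutes q_K(q_R) into its own profit: π_R = q_R(420 - (1/2)q_R - (324 - (1/2)q_R)/2) - 108q_R = (258 - (1/4)q_R)q_R - 108q_R.
The leader's first-order condition 150 - (1/2)q_R = 0 yields q_R = 300.
Then q_K = (324 - (1/2)·300) = 174.
Total output Q = 474, so price P = 420 - (1/2)·474 = 183.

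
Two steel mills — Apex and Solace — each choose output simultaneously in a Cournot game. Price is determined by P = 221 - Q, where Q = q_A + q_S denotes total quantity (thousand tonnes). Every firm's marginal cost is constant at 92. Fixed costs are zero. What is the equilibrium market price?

135

Each firm earns π_i = (221 - Q)q_i - 92q_i.
First-order condition (treating rivals' output as given): 129 - 2q_i - q_j = 0.
With identical firms every q_j equals q_i, so q_j = q_i and 129 = 3q_i, giving q_i = 43.
Total output Q = 86, so price P = 221 - 86 = 135.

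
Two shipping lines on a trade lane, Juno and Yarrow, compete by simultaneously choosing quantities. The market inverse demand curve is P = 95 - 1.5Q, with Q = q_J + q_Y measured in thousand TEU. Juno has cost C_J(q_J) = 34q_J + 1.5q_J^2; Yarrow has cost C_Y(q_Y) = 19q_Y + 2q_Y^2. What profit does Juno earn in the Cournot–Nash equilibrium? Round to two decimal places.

186.01

Juno's profit: π_J = (95 - 1.5Q)q_J - (34q_J + (3/2)q_J²). Setting ∂π_J/∂q_J = 0: 61 - 6q_J - (3/2)(q_Y) = 0.
Yarrow's profit: π_Y = (95 - 1.5Q)q_Y - (19q_Y + 2q_Y²). Setting ∂π_Y/∂q_Y = 0: 76 - 7q_Y - (3/2)(q_J) = 0.
So q_J = (61 - (3/2)q_Y)/6 and q_Y = (76 - (3/2)q_J)/7.
Substituting one into the other gives q_J = 1252/159 and q_Y = 486/53.
Price P = 95 - (3/2)·17.0440 = 69.4340.
Juno's profit: 69.4340·(1252/159) - 34·(1252/159) - (3/2)(1252/159)² = 186.0097.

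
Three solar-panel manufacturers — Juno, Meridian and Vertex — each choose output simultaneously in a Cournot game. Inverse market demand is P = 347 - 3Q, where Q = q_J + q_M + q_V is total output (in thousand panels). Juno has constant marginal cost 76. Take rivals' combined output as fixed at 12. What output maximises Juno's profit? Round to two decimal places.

With rivals' combined output fixed at 12, Juno's profit is π_J = (347 - 3·12 - 3q_J)q_J - (76q_J) = (311 - 3q_J)q_J - (76q_J).
∂π_J/∂q_J = 235 - 6q_J = 0, so q_J = 235/6.

39.17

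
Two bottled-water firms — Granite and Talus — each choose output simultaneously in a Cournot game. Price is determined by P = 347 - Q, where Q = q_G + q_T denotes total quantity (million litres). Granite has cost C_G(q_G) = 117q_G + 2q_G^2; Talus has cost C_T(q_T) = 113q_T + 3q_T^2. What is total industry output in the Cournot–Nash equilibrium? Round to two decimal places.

59.15

Granite's profit: π_G = (347 - Q)q_G - (117q_G + 2q_G²). Setting ∂π_G/∂q_G = 0: 230 - 6q_G - (q_T) = 0.
Talus's first-order condition: 234 - 8q_T - (q_G) = 0.
So q_G = (230 - q_T)/6 and q_T = (234 - q_G)/8.
Substituting one into the other gives q_G = 1606/47 and q_T = 1174/47.
Total output Q = 1606/47 + 1174/47 = 59.1489.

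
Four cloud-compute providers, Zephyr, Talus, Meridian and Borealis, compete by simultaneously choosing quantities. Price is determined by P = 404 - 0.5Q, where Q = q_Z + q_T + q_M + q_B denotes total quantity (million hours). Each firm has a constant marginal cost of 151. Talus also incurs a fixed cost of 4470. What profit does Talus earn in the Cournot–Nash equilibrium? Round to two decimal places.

650.72

A representative firm's profit is π_i = q_i(404 - 0.5Q) - 151q_i.
First-order condition (treating rivals' output as given): 253 - q_i - (1/2)·Σ_{j≠i} q_j = 0.
With identical firms every q_j equals q_i, so Σ_{j≠i} q_j = 3q_i and 253 = (5/2)q_i, giving q_i = 506/5.
Price P = 404 - (1/2)·404.8000 = 1008/5.
Talus's profit: (1008/5 - 151)·(506/5) - 4470 = 650.7200.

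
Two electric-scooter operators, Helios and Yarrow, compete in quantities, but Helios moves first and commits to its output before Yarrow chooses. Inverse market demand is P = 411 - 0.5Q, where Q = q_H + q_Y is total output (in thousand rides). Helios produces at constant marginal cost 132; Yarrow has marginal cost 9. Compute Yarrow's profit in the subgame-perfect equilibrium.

The follower Yarrow best-responds to any q_H: π_Y = (411 - 0.5Q)q_Y - 9q_Y.
Setting the follower's marginal profit to zero, 402 - (1/2)q_H - q_Y = 0, i.e. q_Y = (402 - (1/2)q_H).
The leader anticipates this reaction. Substituting into P = 411 - 0.5Q gives P = 210 - (1/4)q_H, so π_H = (210 - (1/4)q_H)q_H - 132q_H.
Leader FOC: 78 - (1/2)q_H = 0, so q_H = 156.
Then q_Y = (402 - (1/2)·156) = 324.
Price P = 411 - (1/2)·480 = 171.
Yarrow's profit: (171 - 9)·324 = 52488.

52488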